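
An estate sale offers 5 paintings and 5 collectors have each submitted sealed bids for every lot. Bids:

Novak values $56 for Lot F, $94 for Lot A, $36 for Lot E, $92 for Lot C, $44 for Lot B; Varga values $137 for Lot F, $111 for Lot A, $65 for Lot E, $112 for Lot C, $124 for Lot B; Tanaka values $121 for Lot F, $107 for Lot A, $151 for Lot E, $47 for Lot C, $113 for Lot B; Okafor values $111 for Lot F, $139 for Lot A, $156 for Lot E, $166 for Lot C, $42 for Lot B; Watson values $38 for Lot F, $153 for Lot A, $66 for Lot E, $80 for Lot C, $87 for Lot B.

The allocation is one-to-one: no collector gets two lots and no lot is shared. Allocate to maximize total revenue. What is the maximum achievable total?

Optimal: Novak→Lot C ($92), Varga→Lot F ($137), Tanaka→Lot B ($113), Okafor→Lot E ($156), Watson→Lot A ($153) — total 92+137+113+156+153 = $651.
Row-greedy (each collector in turn takes its best remaining lot) gives $635, worse by 16.

Maximum total: $651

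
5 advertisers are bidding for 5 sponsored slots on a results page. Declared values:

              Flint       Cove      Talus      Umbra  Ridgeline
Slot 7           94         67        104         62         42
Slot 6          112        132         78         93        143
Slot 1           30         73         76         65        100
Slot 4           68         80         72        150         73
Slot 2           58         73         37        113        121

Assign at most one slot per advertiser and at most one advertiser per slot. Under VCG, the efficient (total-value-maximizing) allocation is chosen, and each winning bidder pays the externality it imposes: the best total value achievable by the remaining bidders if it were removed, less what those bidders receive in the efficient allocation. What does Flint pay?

Flint pays $28.

Efficient allocation: Flint→Slot 7 ($94), Cove→Slot 6 ($132), Talus→Slot 1 ($76), Umbra→Slot 4 ($150), Ridgeline→Slot 2 ($121); total welfare W = $573.
Flint receives Slot 7 at value $94, so the others get W − 94 = $479.
Without Flint: best allocation of the remaining 4 bidders over all 5 slots is Cove→Slot 6 ($132), Talus→Slot 7 ($104), Umbra→Slot 4 ($150), Ridgeline→Slot 2 ($121), total $507.
VCG payment = (others' best without Flint) − (others' welfare with Flint) = 507 − 479 = $28.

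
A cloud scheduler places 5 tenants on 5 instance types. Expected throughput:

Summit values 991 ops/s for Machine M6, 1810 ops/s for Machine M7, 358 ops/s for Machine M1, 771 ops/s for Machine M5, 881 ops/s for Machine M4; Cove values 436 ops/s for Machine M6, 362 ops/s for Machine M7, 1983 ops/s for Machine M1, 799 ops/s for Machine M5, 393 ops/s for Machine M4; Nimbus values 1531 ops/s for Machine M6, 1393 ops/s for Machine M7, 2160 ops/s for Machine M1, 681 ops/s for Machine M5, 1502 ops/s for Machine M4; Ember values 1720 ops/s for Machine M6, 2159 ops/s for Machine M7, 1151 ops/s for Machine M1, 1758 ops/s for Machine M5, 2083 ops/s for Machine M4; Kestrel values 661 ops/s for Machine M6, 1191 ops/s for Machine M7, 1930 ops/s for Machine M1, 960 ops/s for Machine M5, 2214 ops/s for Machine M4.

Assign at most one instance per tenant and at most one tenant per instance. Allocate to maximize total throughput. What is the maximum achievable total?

Optimal: Summit→Machine M7 (1810 ops/s), Cove→Machine M1 (1983 ops/s), Nimbus→Machine M6 (1531 ops/s), Ember→Machine M5 (1758 ops/s), Kestrel→Machine M4 (2214 ops/s) — total 1810+1983+1531+1758+2214 = 9296 ops/s.
Row-greedy (each tenant in turn takes its best remaining instance) gives 8367 ops/s, worse by 929.
Swapping Nimbus↔Summit (Nimbus→Machine M7 1393 ops/s, Summit→Machine M6 991 ops/s) loses 957.

Maximum total: 9296 ops/s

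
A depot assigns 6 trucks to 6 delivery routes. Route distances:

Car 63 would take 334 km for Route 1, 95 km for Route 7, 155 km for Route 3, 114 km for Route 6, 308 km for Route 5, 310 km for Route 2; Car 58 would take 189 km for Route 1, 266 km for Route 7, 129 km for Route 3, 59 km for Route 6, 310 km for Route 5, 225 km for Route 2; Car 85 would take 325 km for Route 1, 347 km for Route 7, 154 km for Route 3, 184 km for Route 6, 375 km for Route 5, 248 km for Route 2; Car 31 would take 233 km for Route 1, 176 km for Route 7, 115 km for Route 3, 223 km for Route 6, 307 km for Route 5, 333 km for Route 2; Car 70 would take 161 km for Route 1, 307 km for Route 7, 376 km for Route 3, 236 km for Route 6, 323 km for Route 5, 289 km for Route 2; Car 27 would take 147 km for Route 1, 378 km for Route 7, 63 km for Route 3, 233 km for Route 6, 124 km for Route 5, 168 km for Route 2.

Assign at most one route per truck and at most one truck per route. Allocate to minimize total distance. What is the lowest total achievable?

Optimal: Car 63→Route 7 (95 km), Car 58→Route 6 (59 km), Car 85→Route 2 (248 km), Car 31→Route 3 (115 km), Car 70→Route 1 (161 km), Car 27→Route 5 (124 km) — total 95+59+248+115+161+124 = 802 km.
Column-greedy (each route in turn goes to its cheapest remaining truck) gives 987 km, worse by 185.
Next-best assignment: Car 63→Route 7, Car 58→Route 2, Car 85→Route 6, Car 31→Route 3, Car 70→Route 1, Car 27→Route 5 = 904 km.
No other one-to-one assignment undercuts 802 km.

Minimum total: 802 km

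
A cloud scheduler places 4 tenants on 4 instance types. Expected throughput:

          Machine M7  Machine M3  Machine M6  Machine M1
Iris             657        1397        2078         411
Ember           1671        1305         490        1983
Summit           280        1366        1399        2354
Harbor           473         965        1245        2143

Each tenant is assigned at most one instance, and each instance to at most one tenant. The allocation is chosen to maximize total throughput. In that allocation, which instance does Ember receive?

Optimal: Iris→Machine M6 (2078 ops/s), Ember→Machine M7 (1671 ops/s), Summit→Machine M3 (1366 ops/s), Harbor→Machine M1 (2143 ops/s) — total 2078+1671+1366+2143 = 7258 ops/s.
Swapping Harbor↔Ember (Harbor→Machine M7 473 ops/s, Ember→Machine M1 1983 ops/s) loses 1358.
Checked against all permutations: 7258 ops/s is optimal.
Ember's own top instance is Machine M1 (1983 ops/s), but forcing Ember→Machine M1 and reassigning the rest optimally gives only 5900 ops/s — worse by 1358.

Ember receives Machine M7.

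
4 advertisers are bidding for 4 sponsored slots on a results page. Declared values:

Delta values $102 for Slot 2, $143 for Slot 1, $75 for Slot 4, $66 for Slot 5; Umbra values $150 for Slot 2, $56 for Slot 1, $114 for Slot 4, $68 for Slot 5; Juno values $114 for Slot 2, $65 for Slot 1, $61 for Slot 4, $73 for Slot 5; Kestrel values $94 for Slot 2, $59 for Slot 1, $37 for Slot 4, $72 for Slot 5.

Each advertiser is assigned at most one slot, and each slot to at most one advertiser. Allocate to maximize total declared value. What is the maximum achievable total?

Max total: $443

This is the linear assignment problem.
Optimal: Delta→Slot 1 ($143), Umbra→Slot 4 ($114), Juno→Slot 2 ($114), Kestrel→Slot 5 ($72) — total 143+114+114+72 = $443.
Row-greedy (each advertiser in turn takes its best remaining slot) gives $403, worse by 40.
Swapping Delta↔Kestrel (Delta→Slot 5 $66, Kestrel→Slot 1 $59) loses 90.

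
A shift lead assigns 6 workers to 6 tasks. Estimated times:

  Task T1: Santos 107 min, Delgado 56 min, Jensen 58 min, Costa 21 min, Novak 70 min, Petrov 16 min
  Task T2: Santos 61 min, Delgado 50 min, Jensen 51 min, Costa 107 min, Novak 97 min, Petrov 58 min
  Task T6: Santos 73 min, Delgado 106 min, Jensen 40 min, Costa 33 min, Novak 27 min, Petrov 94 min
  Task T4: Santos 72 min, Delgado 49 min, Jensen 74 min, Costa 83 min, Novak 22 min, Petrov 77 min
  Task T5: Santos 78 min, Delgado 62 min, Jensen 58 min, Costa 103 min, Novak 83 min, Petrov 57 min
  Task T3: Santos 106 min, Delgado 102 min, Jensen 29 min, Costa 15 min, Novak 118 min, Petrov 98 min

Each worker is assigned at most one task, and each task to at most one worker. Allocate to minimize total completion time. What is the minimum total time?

Minimum total: 216 min

Optimal: Santos→Task T2 (61 min), Delgado→Task T5 (62 min), Jensen→Task T6 (40 min), Costa→Task T3 (15 min), Novak→Task T4 (22 min), Petrov→Task T1 (16 min) — total 61+62+40+15+22+16 = 216 min.
Row-greedy (each worker in turn takes its cheapest remaining task) gives 244 min, worse by 28.
Next-best assignment: Santos→Task T5, Delgado→Task T2, Jensen→Task T6, Costa→Task T3, Novak→Task T4, Petrov→Task T1 = 221 min.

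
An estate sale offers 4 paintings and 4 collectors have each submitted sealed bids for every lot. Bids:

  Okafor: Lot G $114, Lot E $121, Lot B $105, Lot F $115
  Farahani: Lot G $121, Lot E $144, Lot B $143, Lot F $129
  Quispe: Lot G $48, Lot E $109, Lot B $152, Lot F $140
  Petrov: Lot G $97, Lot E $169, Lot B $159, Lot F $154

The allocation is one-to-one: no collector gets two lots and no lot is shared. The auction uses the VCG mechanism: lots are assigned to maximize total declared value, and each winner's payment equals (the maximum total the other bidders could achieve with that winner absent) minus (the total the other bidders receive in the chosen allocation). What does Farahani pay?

Farahani pays $13.

Efficient allocation: Okafor→Lot G ($114), Farahani→Lot B ($143), Quispe→Lot F ($140), Petrov→Lot E ($169); total welfare W = $566.
Farahani receives Lot B at value $143, so the others get W − 143 = $423.
Without Farahani: best allocation of the remaining 3 bidders over all 4 lots is Okafor→Lot F ($115), Quispe→Lot B ($152), Petrov→Lot E ($169), total $436.
VCG payment = (others' best without Farahani) − (others' welfare with Farahani) = 436 − 423 = $13.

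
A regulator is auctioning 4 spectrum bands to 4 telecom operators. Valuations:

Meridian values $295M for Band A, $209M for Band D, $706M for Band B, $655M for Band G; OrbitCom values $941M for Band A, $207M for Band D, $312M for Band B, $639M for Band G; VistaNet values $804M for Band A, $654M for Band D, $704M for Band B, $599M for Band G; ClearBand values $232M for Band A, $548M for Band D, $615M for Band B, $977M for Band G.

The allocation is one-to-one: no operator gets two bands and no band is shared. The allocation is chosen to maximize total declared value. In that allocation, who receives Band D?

Optimal: Meridian→Band B ($706M), OrbitCom→Band A ($941M), VistaNet→Band D ($654M), ClearBand→Band G ($977M) — total 706+941+654+977 = $3278M.
Swapping VistaNet↔ClearBand (VistaNet→Band G $599M, ClearBand→Band D $548M) loses 484.
Every other assignment is strictly worse.
VistaNet's own top band is Band A ($804M), but forcing VistaNet→Band A and reassigning the rest optimally gives only $2697M — worse by 581.

VistaNet receives Band D.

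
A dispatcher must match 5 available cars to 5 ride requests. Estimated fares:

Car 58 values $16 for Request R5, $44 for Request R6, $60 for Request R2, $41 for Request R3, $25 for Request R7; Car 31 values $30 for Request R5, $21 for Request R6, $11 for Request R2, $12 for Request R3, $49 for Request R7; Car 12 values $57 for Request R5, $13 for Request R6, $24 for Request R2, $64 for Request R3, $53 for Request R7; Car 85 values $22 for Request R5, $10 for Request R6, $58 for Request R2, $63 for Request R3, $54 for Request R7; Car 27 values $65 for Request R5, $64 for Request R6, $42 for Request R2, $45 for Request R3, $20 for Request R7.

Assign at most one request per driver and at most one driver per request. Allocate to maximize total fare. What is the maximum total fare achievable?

Max total: $293

Optimal: Car 58→Request R2 ($60), Car 31→Request R7 ($49), Car 12→Request R5 ($57), Car 85→Request R3 ($63), Car 27→Request R6 ($64) — total 60+49+57+63+64 = $293.
No other one-to-one assignment exceeds $293.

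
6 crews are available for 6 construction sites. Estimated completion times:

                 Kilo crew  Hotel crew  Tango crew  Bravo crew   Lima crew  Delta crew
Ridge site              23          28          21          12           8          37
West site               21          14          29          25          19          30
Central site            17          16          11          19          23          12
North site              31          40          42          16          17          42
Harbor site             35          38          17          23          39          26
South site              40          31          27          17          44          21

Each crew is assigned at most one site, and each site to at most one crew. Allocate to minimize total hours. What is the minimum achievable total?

Minimum total: 93 hours

Treat this as an assignment problem: match each crew to one site.
Optimal: Kilo crew→Central site (17 hours), Hotel crew→West site (14 hours), Tango crew→Harbor site (17 hours), Bravo crew→North site (16 hours), Lima crew→Ridge site (8 hours), Delta crew→South site (21 hours) — total 17+14+17+16+8+21 = 93 hours.
Row-greedy (each crew in turn takes its cheapest remaining site) gives 98 hours, worse by 5.
Swapping Lima crew↔Delta crew (Lima crew→South site 44 hours, Delta crew→Ridge site 37 hours) adds 52.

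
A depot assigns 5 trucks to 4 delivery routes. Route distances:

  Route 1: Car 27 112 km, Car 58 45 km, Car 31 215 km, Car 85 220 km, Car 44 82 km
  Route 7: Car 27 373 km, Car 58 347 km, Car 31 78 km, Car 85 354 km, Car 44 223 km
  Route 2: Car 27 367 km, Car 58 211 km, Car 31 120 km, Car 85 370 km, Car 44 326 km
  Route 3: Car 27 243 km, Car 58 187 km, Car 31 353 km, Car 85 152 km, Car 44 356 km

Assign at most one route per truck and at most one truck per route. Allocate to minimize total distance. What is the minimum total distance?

Minimum total: 523 km

Optimal: Car 44→Route 1 (82 km), Car 31→Route 7 (78 km), Car 58→Route 2 (211 km), Car 85→Route 3 (152 km) — total 82+78+211+152 = 523 km.
Row-greedy (each truck in turn takes its cheapest remaining route) gives 747 km, worse by 224.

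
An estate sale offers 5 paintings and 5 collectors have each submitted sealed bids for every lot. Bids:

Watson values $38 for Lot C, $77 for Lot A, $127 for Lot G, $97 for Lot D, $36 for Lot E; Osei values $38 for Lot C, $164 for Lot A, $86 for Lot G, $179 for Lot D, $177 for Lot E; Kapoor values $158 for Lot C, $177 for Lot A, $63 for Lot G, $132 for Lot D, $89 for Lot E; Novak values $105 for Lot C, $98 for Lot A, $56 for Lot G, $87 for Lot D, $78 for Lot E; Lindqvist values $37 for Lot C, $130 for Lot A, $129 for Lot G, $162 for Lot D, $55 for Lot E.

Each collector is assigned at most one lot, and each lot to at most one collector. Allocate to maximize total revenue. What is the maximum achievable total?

Treat this as an assignment problem: match each collector to one lot.
Optimal: Watson→Lot G ($127), Osei→Lot E ($177), Kapoor→Lot A ($177), Novak→Lot C ($105), Lindqvist→Lot D ($162) — total 127+177+177+105+162 = $748.
Max-entry greedy (repeatedly take the single best remaining cell) gives $626, worse by 122.
Next-best assignment: Watson→Lot G, Osei→Lot E, Kapoor→Lot C, Novak→Lot A, Lindqvist→Lot D = $722.
Swapping Watson↔Osei (Watson→Lot E $36, Osei→Lot G $86) loses 182.

Max total: $748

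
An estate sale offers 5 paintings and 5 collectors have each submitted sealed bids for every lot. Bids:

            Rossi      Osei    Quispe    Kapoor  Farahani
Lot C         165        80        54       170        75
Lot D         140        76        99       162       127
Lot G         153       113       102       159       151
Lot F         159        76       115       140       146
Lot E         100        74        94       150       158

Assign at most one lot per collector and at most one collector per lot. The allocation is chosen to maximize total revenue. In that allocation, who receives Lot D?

Kapoor receives Lot D.

Optimal: Rossi→Lot C ($165), Osei→Lot G ($113), Quispe→Lot F ($115), Kapoor→Lot D ($162), Farahani→Lot E ($158) — total 165+113+115+162+158 = $713.
Next-best assignment: Rossi→Lot F, Osei→Lot G, Quispe→Lot D, Kapoor→Lot C, Farahani→Lot E = $699.
Kapoor's own top lot is Lot C ($170), but forcing Kapoor→Lot C and reassigning the rest optimally gives only $699 — worse by 14.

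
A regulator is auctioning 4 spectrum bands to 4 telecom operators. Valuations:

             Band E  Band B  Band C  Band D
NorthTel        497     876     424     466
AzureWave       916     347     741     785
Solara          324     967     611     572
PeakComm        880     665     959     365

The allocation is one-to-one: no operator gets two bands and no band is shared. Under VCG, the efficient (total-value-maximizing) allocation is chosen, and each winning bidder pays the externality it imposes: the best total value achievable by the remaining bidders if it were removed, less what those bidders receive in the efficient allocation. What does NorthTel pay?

Efficient allocation: NorthTel→Band B ($876M), AzureWave→Band E ($916M), Solara→Band D ($572M), PeakComm→Band C ($959M); total welfare W = $3323M.
NorthTel receives Band B at value $876M, so the others get W − 876 = $2447M.
Without NorthTel: best allocation of the remaining 3 bidders over all 4 bands is AzureWave→Band E ($916M), Solara→Band B ($967M), PeakComm→Band C ($959M), total $2842M.
VCG payment = (others' best without NorthTel) − (others' welfare with NorthTel) = 2842 − 2447 = $395M.

NorthTel pays $395M.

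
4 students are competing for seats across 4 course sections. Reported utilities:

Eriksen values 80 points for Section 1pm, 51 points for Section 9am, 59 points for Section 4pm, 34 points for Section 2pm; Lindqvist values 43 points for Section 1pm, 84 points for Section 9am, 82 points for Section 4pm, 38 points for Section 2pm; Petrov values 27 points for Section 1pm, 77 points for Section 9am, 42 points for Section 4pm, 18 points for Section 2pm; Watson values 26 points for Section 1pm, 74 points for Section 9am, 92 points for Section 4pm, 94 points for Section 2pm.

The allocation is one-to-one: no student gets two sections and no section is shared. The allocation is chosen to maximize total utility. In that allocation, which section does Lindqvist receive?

Optimal: Eriksen→Section 1pm (80 points), Lindqvist→Section 4pm (82 points), Petrov→Section 9am (77 points), Watson→Section 2pm (94 points) — total 80+82+77+94 = 333 points.
Row-greedy (each student in turn takes its best remaining section) gives 300 points, worse by 33.
Every other assignment is strictly worse.
Lindqvist's own top section is Section 9am (84 points), but forcing Lindqvist→Section 9am and reassigning the rest optimally gives only 300 points — worse by 33.

Lindqvist receives Section 4pm.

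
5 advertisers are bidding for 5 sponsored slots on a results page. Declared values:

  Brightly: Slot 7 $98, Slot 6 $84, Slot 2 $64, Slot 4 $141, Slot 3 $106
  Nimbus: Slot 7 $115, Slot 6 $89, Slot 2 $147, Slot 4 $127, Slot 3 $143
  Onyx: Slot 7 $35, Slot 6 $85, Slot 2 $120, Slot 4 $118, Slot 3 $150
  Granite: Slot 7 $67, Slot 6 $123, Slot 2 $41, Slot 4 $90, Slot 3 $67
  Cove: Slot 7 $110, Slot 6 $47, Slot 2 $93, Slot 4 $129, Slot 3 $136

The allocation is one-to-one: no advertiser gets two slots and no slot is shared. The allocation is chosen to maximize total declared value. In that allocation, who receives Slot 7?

Cove receives Slot 7.

Optimal: Brightly→Slot 4 ($141), Nimbus→Slot 2 ($147), Onyx→Slot 3 ($150), Granite→Slot 6 ($123), Cove→Slot 7 ($110) — total 141+147+150+123+110 = $671.
Column-greedy (each slot in turn goes to its best remaining advertiser) gives $635, worse by 36.
Next-best assignment: Brightly→Slot 7, Nimbus→Slot 2, Onyx→Slot 3, Granite→Slot 6, Cove→Slot 4 = $647.
Cove's own top slot is Slot 3 ($136), but forcing Cove→Slot 3 and reassigning the rest optimally gives only $635 — worse by 36.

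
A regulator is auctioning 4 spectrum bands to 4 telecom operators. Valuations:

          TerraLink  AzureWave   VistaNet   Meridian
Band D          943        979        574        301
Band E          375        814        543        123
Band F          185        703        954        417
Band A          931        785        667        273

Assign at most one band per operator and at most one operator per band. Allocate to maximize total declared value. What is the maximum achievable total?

Max total: $3000M

Optimal: TerraLink→Band A ($931M), AzureWave→Band E ($814M), VistaNet→Band F ($954M), Meridian→Band D ($301M) — total 931+814+954+301 = $3000M.
Row-greedy (each operator in turn takes its best remaining band) gives $2984M, worse by 16.
No other one-to-one assignment exceeds $3000M.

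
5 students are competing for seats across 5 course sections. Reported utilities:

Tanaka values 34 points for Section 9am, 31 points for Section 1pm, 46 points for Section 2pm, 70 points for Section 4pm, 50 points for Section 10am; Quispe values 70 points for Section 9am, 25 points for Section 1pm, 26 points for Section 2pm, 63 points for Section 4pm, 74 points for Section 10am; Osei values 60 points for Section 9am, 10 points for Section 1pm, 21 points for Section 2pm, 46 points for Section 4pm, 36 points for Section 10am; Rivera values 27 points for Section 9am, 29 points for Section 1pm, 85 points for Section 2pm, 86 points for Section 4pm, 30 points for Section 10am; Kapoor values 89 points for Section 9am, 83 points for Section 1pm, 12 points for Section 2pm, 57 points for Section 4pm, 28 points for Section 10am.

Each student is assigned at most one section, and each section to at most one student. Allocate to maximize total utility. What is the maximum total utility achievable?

Optimal: Tanaka→Section 4pm (70 points), Quispe→Section 10am (74 points), Osei→Section 9am (60 points), Rivera→Section 2pm (85 points), Kapoor→Section 1pm (83 points) — total 70+74+60+85+83 = 372 points.
Column-greedy (each section in turn goes to its best remaining student) gives 304 points, worse by 68.
Every other assignment is strictly worse.

Maximum total: 372 points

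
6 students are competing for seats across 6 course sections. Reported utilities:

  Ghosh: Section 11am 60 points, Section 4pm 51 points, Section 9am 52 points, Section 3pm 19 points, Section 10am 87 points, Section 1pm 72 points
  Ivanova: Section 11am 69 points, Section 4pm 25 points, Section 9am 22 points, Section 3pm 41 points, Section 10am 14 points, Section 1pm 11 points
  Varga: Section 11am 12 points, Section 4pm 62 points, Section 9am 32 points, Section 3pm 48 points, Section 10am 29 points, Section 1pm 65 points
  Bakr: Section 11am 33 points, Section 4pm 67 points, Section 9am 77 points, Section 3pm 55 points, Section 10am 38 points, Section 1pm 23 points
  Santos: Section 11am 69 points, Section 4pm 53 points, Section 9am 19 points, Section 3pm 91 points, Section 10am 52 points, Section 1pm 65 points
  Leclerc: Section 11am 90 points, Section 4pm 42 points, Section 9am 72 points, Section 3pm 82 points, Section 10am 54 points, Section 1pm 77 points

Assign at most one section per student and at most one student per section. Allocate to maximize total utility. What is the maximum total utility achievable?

Maximum total: 463 points

Treat this as an assignment problem: match each student to one section.
Optimal: Ghosh→Section 10am (87 points), Ivanova→Section 11am (69 points), Varga→Section 4pm (62 points), Bakr→Section 9am (77 points), Santos→Section 3pm (91 points), Leclerc→Section 1pm (77 points) — total 87+69+62+77+91+77 = 463 points.
Column-greedy (each section in turn goes to its best remaining student) gives 340 points, worse by 123.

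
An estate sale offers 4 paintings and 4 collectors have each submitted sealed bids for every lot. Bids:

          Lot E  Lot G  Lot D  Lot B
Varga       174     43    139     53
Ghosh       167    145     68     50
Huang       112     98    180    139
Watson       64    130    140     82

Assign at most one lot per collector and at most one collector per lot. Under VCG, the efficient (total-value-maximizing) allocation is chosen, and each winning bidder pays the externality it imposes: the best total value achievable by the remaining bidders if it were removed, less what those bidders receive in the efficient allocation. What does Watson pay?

Watson pays $41.

Efficient allocation: Varga→Lot E ($174), Ghosh→Lot G ($145), Huang→Lot B ($139), Watson→Lot D ($140); total welfare W = $598.
Watson receives Lot D at value $140, so the others get W − 140 = $458.
Without Watson: best allocation of the remaining 3 bidders over all 4 lots is Varga→Lot E ($174), Ghosh→Lot G ($145), Huang→Lot D ($180), total $499.
VCG payment = (others' best without Watson) − (others' welfare with Watson) = 499 − 458 = $41.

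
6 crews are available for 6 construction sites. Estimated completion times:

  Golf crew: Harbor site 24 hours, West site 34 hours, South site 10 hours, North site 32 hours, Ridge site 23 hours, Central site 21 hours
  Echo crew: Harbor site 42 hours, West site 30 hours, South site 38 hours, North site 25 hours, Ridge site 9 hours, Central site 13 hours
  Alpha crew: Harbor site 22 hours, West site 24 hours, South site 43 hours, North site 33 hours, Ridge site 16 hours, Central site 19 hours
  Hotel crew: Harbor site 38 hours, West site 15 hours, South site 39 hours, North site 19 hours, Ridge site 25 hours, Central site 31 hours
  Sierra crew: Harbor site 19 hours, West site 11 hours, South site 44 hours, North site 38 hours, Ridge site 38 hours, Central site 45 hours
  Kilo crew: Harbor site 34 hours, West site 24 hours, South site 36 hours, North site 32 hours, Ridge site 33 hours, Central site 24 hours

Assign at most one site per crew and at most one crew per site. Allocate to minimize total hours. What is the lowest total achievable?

Minimum total: 95 hours

Optimal: Golf crew→South site (10 hours), Echo crew→Ridge site (9 hours), Alpha crew→Harbor site (22 hours), Hotel crew→North site (19 hours), Sierra crew→West site (11 hours), Kilo crew→Central site (24 hours) — total 10+9+22+19+11+24 = 95 hours.
Row-greedy (each crew in turn takes its cheapest remaining site) gives 104 hours, worse by 9.
Next-best assignment: Golf crew→South site, Echo crew→Ridge site, Alpha crew→Central site, Hotel crew→North site, Sierra crew→Harbor site, Kilo crew→West site = 100 hours.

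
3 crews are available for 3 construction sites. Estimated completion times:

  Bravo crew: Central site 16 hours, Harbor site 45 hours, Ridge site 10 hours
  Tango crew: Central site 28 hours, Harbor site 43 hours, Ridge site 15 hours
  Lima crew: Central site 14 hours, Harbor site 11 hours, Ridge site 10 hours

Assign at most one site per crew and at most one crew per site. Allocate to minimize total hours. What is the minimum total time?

Optimal: Bravo crew→Central site (16 hours), Tango crew→Ridge site (15 hours), Lima crew→Harbor site (11 hours) — total 16+15+11 = 42 hours.
Row-greedy (each crew in turn takes its cheapest remaining site) gives 49 hours, worse by 7.
Next-best assignment: Bravo crew→Ridge site, Tango crew→Central site, Lima crew→Harbor site = 49 hours.
No other one-to-one assignment undercuts 42 hours.

Minimum total: 42 hours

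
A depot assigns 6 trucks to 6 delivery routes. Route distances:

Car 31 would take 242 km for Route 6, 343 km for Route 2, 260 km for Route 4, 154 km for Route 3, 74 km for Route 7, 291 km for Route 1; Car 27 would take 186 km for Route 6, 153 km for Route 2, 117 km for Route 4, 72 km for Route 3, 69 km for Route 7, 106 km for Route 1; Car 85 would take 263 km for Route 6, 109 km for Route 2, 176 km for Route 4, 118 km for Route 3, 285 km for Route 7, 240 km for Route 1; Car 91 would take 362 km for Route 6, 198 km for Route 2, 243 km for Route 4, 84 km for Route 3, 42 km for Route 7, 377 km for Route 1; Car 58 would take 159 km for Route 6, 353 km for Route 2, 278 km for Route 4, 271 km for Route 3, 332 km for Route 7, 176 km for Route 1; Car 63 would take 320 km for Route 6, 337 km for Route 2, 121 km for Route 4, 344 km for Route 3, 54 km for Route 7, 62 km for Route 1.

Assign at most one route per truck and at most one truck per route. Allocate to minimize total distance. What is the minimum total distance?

Optimal: Car 31→Route 7 (74 km), Car 27→Route 4 (117 km), Car 85→Route 2 (109 km), Car 91→Route 3 (84 km), Car 58→Route 6 (159 km), Car 63→Route 1 (62 km) — total 74+117+109+84+159+62 = 605 km.
Row-greedy (each truck in turn takes its cheapest remaining route) gives 719 km, worse by 114.
Next-best assignment: Car 31→Route 3, Car 27→Route 4, Car 85→Route 2, Car 91→Route 7, Car 58→Route 6, Car 63→Route 1 = 643 km.
Checked against all permutations: 605 km is optimal.

Min total: 605 km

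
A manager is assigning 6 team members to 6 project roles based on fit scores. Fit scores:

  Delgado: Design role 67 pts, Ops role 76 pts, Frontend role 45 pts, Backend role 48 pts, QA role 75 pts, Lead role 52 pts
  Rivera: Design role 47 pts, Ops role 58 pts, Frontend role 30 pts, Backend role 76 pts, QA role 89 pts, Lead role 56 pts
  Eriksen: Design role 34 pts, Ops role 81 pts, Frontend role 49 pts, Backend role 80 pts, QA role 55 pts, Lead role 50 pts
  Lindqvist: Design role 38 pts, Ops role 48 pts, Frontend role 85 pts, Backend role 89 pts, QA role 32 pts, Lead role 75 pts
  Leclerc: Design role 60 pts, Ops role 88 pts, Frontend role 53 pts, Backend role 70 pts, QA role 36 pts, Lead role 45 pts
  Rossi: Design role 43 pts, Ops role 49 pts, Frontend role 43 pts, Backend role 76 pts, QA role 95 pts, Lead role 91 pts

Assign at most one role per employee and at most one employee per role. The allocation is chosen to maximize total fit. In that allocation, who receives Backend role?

Eriksen receives Backend role.

This is a one-to-one assignment (maximum-weight bipartite matching).
Optimal: Delgado→Design role (67 pts), Rivera→QA role (89 pts), Eriksen→Backend role (80 pts), Lindqvist→Frontend role (85 pts), Leclerc→Ops role (88 pts), Rossi→Lead role (91 pts) — total 67+89+80+85+88+91 = 500 pts.
Next-best assignment: Delgado→Design role, Rivera→QA role, Eriksen→Ops role, Lindqvist→Frontend role, Leclerc→Backend role, Rossi→Lead role = 483 pts.
Swapping Delgado↔Leclerc (Delgado→Ops role 76 pts, Leclerc→Design role 60 pts) loses 19.
Eriksen's own top role is Ops role (81 pts), but forcing Eriksen→Ops role and reassigning the rest optimally gives only 483 pts — worse by 17.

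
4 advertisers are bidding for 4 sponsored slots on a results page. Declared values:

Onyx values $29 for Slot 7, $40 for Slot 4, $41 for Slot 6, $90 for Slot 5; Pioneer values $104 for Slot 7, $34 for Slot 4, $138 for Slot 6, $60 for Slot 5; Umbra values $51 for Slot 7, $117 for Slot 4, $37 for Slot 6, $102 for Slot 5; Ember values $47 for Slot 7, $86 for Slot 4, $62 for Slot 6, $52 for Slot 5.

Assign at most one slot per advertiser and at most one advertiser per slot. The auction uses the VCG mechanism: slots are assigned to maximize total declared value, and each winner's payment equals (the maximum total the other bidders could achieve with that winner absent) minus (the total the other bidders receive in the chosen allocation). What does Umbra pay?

Efficient allocation: Onyx→Slot 5 ($90), Pioneer→Slot 6 ($138), Umbra→Slot 4 ($117), Ember→Slot 7 ($47); total welfare W = $392.
Umbra receives Slot 4 at value $117, so the others get W − 117 = $275.
Without Umbra: best allocation of the remaining 3 bidders over all 4 slots is Onyx→Slot 5 ($90), Pioneer→Slot 6 ($138), Ember→Slot 4 ($86), total $314.
VCG payment = (others' best without Umbra) − (others' welfare with Umbra) = 314 − 275 = $39.

Umbra pays $39.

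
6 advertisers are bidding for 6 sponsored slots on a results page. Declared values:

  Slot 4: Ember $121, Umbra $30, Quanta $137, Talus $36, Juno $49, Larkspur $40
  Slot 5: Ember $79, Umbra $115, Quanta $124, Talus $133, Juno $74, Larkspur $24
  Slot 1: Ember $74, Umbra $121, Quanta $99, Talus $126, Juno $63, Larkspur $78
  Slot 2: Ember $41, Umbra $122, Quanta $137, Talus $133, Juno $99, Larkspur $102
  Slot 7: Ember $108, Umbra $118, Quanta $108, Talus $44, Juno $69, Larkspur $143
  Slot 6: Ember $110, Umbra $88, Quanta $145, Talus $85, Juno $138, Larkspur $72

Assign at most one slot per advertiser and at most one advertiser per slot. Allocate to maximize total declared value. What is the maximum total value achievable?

Treat this as an assignment problem: match each advertiser to one slot.
Optimal: Ember→Slot 4 ($121), Umbra→Slot 1 ($121), Quanta→Slot 2 ($137), Talus→Slot 5 ($133), Juno→Slot 6 ($138), Larkspur→Slot 7 ($143) — total 121+121+137+133+138+143 = $793.
Max-entry greedy (repeatedly take the single best remaining cell) gives $727, worse by 66.
Next-best assignment: Ember→Slot 4, Umbra→Slot 5, Quanta→Slot 2, Talus→Slot 1, Juno→Slot 6, Larkspur→Slot 7 = $780.
Swapping Umbra↔Ember (Umbra→Slot 4 $30, Ember→Slot 1 $74) loses 138.
No other one-to-one assignment exceeds $793.

Maximum total: $793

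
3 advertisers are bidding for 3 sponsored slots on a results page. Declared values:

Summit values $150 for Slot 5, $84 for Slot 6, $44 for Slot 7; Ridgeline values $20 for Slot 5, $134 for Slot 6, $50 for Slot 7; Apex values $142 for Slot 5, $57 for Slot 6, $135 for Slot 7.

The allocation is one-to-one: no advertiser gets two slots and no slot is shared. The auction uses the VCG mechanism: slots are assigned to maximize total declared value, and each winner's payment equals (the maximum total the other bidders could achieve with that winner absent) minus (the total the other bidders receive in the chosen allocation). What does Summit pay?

Efficient allocation: Summit→Slot 5 ($150), Ridgeline→Slot 6 ($134), Apex→Slot 7 ($135); total welfare W = $419.
Summit receives Slot 5 at value $150, so the others get W − 150 = $269.
Without Summit: best allocation of the remaining 2 bidders over all 3 slots is Ridgeline→Slot 6 ($134), Apex→Slot 5 ($142), total $276.
VCG payment = (others' best without Summit) − (others' welfare with Summit) = 276 − 269 = $7.

Summit pays $7.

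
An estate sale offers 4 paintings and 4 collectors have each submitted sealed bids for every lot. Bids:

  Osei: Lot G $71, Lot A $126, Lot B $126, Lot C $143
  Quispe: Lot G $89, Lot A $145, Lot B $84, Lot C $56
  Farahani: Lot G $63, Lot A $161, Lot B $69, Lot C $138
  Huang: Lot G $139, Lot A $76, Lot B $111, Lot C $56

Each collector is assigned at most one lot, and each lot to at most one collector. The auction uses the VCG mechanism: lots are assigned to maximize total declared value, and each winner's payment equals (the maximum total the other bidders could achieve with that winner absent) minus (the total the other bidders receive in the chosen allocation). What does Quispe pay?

Efficient allocation: Osei→Lot B ($126), Quispe→Lot A ($145), Farahani→Lot C ($138), Huang→Lot G ($139); total welfare W = $548.
Quispe receives Lot A at value $145, so the others get W − 145 = $403.
Without Quispe: best allocation of the remaining 3 bidders over all 4 lots is Osei→Lot C ($143), Farahani→Lot A ($161), Huang→Lot G ($139), total $443.
VCG payment = (others' best without Quispe) − (others' welfare with Quispe) = 443 − 403 = $40.

Quispe pays $40.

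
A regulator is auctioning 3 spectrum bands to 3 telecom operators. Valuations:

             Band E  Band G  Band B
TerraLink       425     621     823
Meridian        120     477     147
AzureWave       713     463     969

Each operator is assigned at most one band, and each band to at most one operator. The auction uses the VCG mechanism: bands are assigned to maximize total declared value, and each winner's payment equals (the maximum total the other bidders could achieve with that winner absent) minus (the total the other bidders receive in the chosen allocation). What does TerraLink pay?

Efficient allocation: TerraLink→Band B ($823M), Meridian→Band G ($477M), AzureWave→Band E ($713M); total welfare W = $2013M.
TerraLink receives Band B at value $823M, so the others get W − 823 = $1190M.
Without TerraLink: best allocation of the remaining 2 bidders over all 3 bands is Meridian→Band G ($477M), AzureWave→Band B ($969M), total $1446M.
VCG payment = (others' best without TerraLink) − (others' welfare with TerraLink) = 1446 − 1190 = $256M.

TerraLink pays $256M.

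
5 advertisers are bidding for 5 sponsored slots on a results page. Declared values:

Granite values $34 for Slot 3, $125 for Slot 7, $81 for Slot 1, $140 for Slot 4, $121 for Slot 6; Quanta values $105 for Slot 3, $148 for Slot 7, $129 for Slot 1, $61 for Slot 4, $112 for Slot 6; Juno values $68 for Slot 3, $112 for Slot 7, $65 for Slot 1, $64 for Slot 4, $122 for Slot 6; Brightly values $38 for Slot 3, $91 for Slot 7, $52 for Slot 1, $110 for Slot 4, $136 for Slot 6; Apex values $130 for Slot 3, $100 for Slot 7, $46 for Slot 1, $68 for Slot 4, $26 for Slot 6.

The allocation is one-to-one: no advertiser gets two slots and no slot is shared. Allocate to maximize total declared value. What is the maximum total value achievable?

Maximum total: $647

Optimal: Granite→Slot 4 ($140), Quanta→Slot 1 ($129), Juno→Slot 7 ($112), Brightly→Slot 6 ($136), Apex→Slot 3 ($130) — total 140+129+112+136+130 = $647.
Row-greedy (each advertiser in turn takes its best remaining slot) gives $592, worse by 55.
Swapping Juno↔Apex (Juno→Slot 3 $68, Apex→Slot 7 $100) loses 74.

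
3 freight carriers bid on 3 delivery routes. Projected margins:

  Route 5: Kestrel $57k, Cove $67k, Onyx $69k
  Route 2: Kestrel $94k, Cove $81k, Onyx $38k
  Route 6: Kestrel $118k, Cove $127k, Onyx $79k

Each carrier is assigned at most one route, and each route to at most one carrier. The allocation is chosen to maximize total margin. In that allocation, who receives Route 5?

Onyx receives Route 5.

Optimal: Kestrel→Route 2 ($94k), Cove→Route 6 ($127k), Onyx→Route 5 ($69k) — total 94+127+69 = $290k.
Next-best assignment: Kestrel→Route 6, Cove→Route 2, Onyx→Route 5 = $268k.
Swapping Cove↔Onyx (Cove→Route 5 $67k, Onyx→Route 6 $79k) loses 50.
Onyx's own top route is Route 6 ($79k), but forcing Onyx→Route 6 and reassigning the rest optimally gives only $240k — worse by 50.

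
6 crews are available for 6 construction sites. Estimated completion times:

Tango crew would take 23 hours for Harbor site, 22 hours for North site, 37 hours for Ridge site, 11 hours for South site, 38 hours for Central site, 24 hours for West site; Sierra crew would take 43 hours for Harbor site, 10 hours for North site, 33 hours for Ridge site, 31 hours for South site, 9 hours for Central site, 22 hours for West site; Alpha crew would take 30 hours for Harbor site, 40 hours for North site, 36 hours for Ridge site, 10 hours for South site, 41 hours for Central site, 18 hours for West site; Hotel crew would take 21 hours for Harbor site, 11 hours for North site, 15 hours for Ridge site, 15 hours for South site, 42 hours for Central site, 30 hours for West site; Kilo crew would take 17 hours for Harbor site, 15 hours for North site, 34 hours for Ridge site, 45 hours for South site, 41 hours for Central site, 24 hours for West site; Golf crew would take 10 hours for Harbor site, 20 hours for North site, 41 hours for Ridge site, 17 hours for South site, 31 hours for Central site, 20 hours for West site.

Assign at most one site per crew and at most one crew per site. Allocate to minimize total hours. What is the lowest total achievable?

Optimal: Tango crew→South site (11 hours), Sierra crew→Central site (9 hours), Alpha crew→West site (18 hours), Hotel crew→Ridge site (15 hours), Kilo crew→North site (15 hours), Golf crew→Harbor site (10 hours) — total 11+9+18+15+15+10 = 78 hours.
Column-greedy (each site in turn goes to its cheapest remaining crew) gives 107 hours, worse by 29.

Min total: 78 hours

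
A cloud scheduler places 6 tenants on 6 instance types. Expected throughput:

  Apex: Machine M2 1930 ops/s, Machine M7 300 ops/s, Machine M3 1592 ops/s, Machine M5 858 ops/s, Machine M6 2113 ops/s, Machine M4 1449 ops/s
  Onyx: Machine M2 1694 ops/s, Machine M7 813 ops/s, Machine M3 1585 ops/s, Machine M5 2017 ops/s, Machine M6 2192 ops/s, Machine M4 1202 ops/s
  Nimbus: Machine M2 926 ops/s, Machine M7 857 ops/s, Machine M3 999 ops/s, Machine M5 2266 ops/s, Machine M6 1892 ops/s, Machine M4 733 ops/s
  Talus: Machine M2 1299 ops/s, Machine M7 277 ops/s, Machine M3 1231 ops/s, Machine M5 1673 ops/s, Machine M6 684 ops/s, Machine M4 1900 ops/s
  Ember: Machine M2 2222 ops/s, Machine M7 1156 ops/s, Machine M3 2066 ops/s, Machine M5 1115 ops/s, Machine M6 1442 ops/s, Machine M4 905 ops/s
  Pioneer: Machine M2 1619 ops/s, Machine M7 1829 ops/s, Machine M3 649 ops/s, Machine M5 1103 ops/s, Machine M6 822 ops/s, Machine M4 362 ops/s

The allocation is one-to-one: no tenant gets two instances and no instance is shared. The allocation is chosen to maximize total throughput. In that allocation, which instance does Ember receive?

Optimal: Apex→Machine M2 (1930 ops/s), Onyx→Machine M6 (2192 ops/s), Nimbus→Machine M5 (2266 ops/s), Talus→Machine M4 (1900 ops/s), Ember→Machine M3 (2066 ops/s), Pioneer→Machine M7 (1829 ops/s) — total 1930+2192+2266+1900+2066+1829 = 12183 ops/s.
Max-entry greedy (repeatedly take the single best remaining cell) gives 12001 ops/s, worse by 182.
Every other assignment is strictly worse.
Ember's own top instance is Machine M2 (2222 ops/s), but forcing Ember→Machine M2 and reassigning the rest optimally gives only 12001 ops/s — worse by 182.

Ember receives Machine M3.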